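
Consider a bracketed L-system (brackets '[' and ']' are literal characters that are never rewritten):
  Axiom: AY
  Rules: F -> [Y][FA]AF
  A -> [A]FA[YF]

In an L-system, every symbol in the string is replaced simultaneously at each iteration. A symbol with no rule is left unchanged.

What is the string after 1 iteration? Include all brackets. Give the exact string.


Answer: [A]FA[YF]Y

Derivation:
Step 0: AY
Step 1: [A]FA[YF]Y


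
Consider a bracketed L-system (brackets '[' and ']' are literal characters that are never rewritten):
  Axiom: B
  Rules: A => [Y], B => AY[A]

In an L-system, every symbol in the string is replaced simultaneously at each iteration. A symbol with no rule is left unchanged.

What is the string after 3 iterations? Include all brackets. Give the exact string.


Answer: [Y]Y[[Y]]

Derivation:
Step 0: B
Step 1: AY[A]
Step 2: [Y]Y[[Y]]
Step 3: [Y]Y[[Y]]


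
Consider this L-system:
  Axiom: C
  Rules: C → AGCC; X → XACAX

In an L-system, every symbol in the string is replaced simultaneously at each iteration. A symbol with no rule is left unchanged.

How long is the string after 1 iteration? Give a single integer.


Step 0: length = 1
Step 1: length = 4

Answer: 4


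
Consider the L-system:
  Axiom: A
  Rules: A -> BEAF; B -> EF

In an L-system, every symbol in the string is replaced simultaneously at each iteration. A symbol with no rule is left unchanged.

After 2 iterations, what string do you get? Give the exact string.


Answer: EFEBEAFF

Derivation:
Step 0: A
Step 1: BEAF
Step 2: EFEBEAFF


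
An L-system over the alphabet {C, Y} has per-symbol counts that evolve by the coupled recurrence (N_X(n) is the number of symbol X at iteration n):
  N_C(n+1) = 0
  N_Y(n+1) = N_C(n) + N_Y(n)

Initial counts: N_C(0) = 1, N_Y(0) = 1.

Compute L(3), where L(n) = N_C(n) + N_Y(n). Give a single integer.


Step 0: N_C=1, N_Y=1, L=2
Step 1: N_C=0, N_Y=2, L=2
Step 2: N_C=0, N_Y=2, L=2
Step 3: N_C=0, N_Y=2, L=2

Answer: 2


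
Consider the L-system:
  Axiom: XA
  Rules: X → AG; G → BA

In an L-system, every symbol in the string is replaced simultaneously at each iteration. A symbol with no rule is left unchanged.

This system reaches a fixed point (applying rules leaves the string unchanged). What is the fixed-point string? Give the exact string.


Answer: ABAA

Derivation:
Step 0: XA
Step 1: AGA
Step 2: ABAA
Step 3: ABAA  (unchanged — fixed point at step 2)


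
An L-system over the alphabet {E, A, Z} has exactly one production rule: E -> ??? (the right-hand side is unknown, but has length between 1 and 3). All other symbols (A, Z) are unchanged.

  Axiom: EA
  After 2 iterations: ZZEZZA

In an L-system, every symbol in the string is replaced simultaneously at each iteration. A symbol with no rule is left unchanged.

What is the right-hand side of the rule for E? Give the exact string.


Answer: ZEZ

Derivation:
Trying E -> ZEZ:
  Step 0: EA
  Step 1: ZEZA
  Step 2: ZZEZZA
Matches the given result.


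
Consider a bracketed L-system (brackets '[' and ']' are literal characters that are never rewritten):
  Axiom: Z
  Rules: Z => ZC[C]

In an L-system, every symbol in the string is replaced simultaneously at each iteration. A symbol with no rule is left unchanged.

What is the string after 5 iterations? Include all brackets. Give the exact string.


Step 0: Z
Step 1: ZC[C]
Step 2: ZC[C]C[C]
Step 3: ZC[C]C[C]C[C]
Step 4: ZC[C]C[C]C[C]C[C]
Step 5: ZC[C]C[C]C[C]C[C]C[C]

Answer: ZC[C]C[C]C[C]C[C]C[C]


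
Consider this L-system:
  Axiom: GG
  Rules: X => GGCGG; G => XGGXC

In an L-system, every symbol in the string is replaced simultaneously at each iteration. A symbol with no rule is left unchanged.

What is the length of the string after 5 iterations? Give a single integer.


Answer: 2730

Derivation:
Step 0: length = 2
Step 1: length = 10
Step 2: length = 42
Step 3: length = 170
Step 4: length = 682
Step 5: length = 2730


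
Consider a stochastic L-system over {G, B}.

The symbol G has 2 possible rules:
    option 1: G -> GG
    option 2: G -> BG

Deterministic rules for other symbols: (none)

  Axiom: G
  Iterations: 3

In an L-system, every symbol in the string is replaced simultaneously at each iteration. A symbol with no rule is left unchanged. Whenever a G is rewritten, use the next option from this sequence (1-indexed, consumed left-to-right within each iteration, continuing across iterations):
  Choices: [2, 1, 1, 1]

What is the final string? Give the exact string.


Step 0: G
Step 1: BG  (used choices [2])
Step 2: BGG  (used choices [1])
Step 3: BGGGG  (used choices [1, 1])

Answer: BGGGG


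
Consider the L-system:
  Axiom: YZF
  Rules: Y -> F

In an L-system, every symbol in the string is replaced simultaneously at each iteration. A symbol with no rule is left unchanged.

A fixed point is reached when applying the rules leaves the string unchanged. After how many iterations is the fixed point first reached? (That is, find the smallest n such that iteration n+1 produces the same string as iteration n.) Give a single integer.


Step 0: YZF
Step 1: FZF
Step 2: FZF  (unchanged — fixed point at step 1)

Answer: 1


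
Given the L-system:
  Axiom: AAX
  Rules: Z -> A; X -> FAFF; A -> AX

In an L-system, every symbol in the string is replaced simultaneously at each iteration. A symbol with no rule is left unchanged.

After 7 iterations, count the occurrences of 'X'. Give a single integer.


Answer: 34

Derivation:
Step 0: AAX  (1 'X')
Step 1: AXAXFAFF  (2 'X')
Step 2: AXFAFFAXFAFFFAXFF  (3 'X')
Step 3: AXFAFFFAXFFAXFAFFFAXFFFAXFAFFFF  (5 'X')
Step 4: AXFAFFFAXFFFAXFAFFFFAXFAFFFAXFFFAXFAFFFFFAXFAFFFAXFFFF  (8 'X')
Step 5: AXFAFFFAXFFFAXFAFFFFFAXFAFFFAXFFFFAXFAFFFAXFFFAXFAFFFFFAXFAFFFAXFFFFFAXFAFFFAXFFFAXFAFFFFFF  (13 'X')
Step 6: AXFAFFFAXFFFAXFAFFFFFAXFAFFFAXFFFFFAXFAFFFAXFFFAXFAFFFFFFAXFAFFFAXFFFAXFAFFFFFAXFAFFFAXFFFFFAXFAFFFAXFFFAXFAFFFFFFFAXFAFFFAXFFFAXFAFFFFFAXFAFFFAXFFFFFF  (21 'X')
Step 7: AXFAFFFAXFFFAXFAFFFFFAXFAFFFAXFFFFFAXFAFFFAXFFFAXFAFFFFFFFAXFAFFFAXFFFAXFAFFFFFAXFAFFFAXFFFFFFAXFAFFFAXFFFAXFAFFFFFAXFAFFFAXFFFFFAXFAFFFAXFFFAXFAFFFFFFFAXFAFFFAXFFFAXFAFFFFFAXFAFFFAXFFFFFFFAXFAFFFAXFFFAXFAFFFFFAXFAFFFAXFFFFFAXFAFFFAXFFFAXFAFFFFFFFF  (34 'X')


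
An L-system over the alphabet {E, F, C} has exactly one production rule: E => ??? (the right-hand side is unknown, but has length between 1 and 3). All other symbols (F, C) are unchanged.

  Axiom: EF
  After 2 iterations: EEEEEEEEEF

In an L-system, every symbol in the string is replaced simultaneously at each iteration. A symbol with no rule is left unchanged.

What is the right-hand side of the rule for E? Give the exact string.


Answer: EEE

Derivation:
Trying E => EEE:
  Step 0: EF
  Step 1: EEEF
  Step 2: EEEEEEEEEF
Matches the given result.


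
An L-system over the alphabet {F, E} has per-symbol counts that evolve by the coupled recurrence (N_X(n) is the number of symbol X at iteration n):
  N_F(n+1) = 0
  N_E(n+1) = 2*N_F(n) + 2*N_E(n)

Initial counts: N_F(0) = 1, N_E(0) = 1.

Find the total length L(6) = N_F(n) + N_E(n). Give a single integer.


Answer: 128

Derivation:
Step 0: N_F=1, N_E=1, L=2
Step 1: N_F=0, N_E=4, L=4
Step 2: N_F=0, N_E=8, L=8
Step 3: N_F=0, N_E=16, L=16
Step 4: N_F=0, N_E=32, L=32
Step 5: N_F=0, N_E=64, L=64
Step 6: N_F=0, N_E=128, L=128


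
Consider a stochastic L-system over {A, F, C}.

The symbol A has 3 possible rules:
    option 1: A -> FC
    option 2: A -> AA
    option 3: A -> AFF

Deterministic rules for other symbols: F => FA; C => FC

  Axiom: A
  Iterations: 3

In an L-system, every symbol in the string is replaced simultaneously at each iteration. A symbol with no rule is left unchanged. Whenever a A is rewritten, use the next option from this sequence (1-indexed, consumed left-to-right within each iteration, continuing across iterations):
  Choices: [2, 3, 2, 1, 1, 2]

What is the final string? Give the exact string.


Answer: FCFAFAFCAA

Derivation:
Step 0: A
Step 1: AA  (used choices [2])
Step 2: AFFAA  (used choices [3, 2])
Step 3: FCFAFAFCAA  (used choices [1, 1, 2])


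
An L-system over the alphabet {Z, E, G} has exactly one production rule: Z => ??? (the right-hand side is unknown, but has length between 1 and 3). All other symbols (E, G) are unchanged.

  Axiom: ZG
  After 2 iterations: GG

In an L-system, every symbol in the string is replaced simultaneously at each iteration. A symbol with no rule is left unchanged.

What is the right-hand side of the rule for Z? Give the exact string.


Answer: G

Derivation:
Trying Z => G:
  Step 0: ZG
  Step 1: GG
  Step 2: GG
Matches the given result.


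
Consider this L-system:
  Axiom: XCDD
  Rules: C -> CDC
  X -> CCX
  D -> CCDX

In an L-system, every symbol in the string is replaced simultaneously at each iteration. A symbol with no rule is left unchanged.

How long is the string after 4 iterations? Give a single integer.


Answer: 477

Derivation:
Step 0: length = 4
Step 1: length = 14
Step 2: length = 45
Step 3: length = 146
Step 4: length = 477


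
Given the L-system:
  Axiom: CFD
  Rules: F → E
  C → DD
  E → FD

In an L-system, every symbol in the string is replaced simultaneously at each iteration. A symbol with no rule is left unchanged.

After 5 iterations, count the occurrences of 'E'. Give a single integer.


Step 0: CFD  (0 'E')
Step 1: DDED  (1 'E')
Step 2: DDFDD  (0 'E')
Step 3: DDEDD  (1 'E')
Step 4: DDFDDD  (0 'E')
Step 5: DDEDDD  (1 'E')

Answer: 1


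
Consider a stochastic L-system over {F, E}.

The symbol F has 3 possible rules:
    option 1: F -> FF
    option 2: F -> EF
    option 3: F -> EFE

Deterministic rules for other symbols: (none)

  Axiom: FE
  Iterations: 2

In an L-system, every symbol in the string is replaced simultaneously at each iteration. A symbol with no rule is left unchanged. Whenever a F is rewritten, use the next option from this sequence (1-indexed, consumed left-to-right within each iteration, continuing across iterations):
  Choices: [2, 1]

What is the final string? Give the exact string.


Step 0: FE
Step 1: EFE  (used choices [2])
Step 2: EFFE  (used choices [1])

Answer: EFFE


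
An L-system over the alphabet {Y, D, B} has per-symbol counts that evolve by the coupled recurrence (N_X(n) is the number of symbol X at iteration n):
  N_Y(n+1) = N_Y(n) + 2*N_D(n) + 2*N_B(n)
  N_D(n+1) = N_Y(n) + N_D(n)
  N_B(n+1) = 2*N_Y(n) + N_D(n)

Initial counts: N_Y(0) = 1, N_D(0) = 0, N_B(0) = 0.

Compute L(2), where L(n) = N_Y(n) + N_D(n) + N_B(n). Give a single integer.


Answer: 12

Derivation:
Step 0: N_Y=1, N_D=0, N_B=0, L=1
Step 1: N_Y=1, N_D=1, N_B=2, L=4
Step 2: N_Y=7, N_D=2, N_B=3, L=12


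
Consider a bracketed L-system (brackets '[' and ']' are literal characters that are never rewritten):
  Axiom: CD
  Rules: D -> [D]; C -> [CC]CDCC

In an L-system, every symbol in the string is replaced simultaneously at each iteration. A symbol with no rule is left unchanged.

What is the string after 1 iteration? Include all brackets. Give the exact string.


Answer: [CC]CDCC[D]

Derivation:
Step 0: CD
Step 1: [CC]CDCC[D]


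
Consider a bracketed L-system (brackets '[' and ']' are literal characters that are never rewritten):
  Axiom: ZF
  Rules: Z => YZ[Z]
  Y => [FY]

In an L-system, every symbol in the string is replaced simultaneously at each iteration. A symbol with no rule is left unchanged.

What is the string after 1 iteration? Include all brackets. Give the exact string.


Step 0: ZF
Step 1: YZ[Z]F

Answer: YZ[Z]F


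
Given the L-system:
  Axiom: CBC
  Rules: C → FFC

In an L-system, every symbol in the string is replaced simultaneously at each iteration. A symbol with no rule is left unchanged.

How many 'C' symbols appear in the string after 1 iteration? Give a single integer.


Answer: 2

Derivation:
Step 0: CBC  (2 'C')
Step 1: FFCBFFC  (2 'C')


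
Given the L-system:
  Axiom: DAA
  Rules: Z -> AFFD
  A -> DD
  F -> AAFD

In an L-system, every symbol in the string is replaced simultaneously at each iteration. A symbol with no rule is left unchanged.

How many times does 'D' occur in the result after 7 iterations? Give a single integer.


Answer: 5

Derivation:
Step 0: DAA  (1 'D')
Step 1: DDDDD  (5 'D')
Step 2: DDDDD  (5 'D')
Step 3: DDDDD  (5 'D')
Step 4: DDDDD  (5 'D')
Step 5: DDDDD  (5 'D')
Step 6: DDDDD  (5 'D')
Step 7: DDDDD  (5 'D')


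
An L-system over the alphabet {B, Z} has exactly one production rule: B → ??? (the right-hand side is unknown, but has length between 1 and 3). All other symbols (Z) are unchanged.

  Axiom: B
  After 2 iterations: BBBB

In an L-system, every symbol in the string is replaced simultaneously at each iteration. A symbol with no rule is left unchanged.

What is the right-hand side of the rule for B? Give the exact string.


Trying B → BB:
  Step 0: B
  Step 1: BB
  Step 2: BBBB
Matches the given result.

Answer: BB


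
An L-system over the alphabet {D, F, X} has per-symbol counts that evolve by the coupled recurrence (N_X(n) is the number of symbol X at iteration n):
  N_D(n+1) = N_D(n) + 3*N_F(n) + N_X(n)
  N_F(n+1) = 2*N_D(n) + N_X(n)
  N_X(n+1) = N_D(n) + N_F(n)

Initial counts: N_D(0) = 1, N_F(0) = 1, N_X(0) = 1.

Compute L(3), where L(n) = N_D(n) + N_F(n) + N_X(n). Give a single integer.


Answer: 128

Derivation:
Step 0: N_D=1, N_F=1, N_X=1, L=3
Step 1: N_D=5, N_F=3, N_X=2, L=10
Step 2: N_D=16, N_F=12, N_X=8, L=36
Step 3: N_D=60, N_F=40, N_X=28, L=128


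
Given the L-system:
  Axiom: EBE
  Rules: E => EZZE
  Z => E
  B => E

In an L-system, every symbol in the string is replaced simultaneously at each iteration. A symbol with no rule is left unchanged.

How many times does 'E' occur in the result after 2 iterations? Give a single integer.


Answer: 14

Derivation:
Step 0: EBE  (2 'E')
Step 1: EZZEEEZZE  (5 'E')
Step 2: EZZEEEEZZEEZZEEZZEEEEZZE  (14 'E')


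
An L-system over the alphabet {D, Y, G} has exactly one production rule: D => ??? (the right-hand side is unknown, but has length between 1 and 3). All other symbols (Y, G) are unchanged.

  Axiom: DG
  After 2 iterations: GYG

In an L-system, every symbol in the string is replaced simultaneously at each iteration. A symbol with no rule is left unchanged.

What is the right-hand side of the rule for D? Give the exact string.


Trying D => GY:
  Step 0: DG
  Step 1: GYG
  Step 2: GYG
Matches the given result.

Answer: GY


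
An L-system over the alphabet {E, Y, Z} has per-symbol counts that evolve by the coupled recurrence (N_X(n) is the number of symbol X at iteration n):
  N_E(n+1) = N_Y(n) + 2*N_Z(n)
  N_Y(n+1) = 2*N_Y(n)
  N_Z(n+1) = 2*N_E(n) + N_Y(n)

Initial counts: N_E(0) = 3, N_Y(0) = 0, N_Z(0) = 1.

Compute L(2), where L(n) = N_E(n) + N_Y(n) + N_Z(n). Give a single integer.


Step 0: N_E=3, N_Y=0, N_Z=1, L=4
Step 1: N_E=2, N_Y=0, N_Z=6, L=8
Step 2: N_E=12, N_Y=0, N_Z=4, L=16

Answer: 16


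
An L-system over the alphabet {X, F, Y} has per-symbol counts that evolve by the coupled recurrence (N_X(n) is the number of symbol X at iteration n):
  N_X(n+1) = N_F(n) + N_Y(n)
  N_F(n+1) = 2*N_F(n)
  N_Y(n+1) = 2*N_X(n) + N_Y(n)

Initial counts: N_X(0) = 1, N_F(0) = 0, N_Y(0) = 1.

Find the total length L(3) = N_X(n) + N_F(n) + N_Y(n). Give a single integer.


Answer: 16

Derivation:
Step 0: N_X=1, N_F=0, N_Y=1, L=2
Step 1: N_X=1, N_F=0, N_Y=3, L=4
Step 2: N_X=3, N_F=0, N_Y=5, L=8
Step 3: N_X=5, N_F=0, N_Y=11, L=16


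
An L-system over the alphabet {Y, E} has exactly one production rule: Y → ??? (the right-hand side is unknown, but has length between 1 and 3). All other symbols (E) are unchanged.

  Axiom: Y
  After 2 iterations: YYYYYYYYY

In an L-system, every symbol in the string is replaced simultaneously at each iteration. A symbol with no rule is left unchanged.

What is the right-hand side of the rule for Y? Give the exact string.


Answer: YYY

Derivation:
Trying Y → YYY:
  Step 0: Y
  Step 1: YYY
  Step 2: YYYYYYYYY
Matches the given result.


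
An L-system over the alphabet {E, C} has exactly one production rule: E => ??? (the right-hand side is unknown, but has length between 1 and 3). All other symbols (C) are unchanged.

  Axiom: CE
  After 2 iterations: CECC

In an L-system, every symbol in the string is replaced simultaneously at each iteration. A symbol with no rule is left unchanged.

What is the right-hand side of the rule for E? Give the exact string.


Answer: EC

Derivation:
Trying E => EC:
  Step 0: CE
  Step 1: CEC
  Step 2: CECC
Matches the given result.


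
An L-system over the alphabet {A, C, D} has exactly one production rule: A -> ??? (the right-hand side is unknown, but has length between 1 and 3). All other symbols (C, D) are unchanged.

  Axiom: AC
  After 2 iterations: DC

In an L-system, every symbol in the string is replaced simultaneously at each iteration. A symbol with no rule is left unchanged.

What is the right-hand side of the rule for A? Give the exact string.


Trying A -> D:
  Step 0: AC
  Step 1: DC
  Step 2: DC
Matches the given result.

Answer: D


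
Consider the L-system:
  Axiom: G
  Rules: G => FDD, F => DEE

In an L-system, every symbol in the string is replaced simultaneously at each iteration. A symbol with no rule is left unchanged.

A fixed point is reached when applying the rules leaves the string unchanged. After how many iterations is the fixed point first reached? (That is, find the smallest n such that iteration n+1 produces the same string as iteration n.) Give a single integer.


Answer: 2

Derivation:
Step 0: G
Step 1: FDD
Step 2: DEEDD
Step 3: DEEDD  (unchanged — fixed point at step 2)


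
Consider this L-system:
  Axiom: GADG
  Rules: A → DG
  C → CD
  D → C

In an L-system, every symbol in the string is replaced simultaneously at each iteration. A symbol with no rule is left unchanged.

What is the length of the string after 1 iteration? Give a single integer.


Step 0: length = 4
Step 1: length = 5

Answer: 5


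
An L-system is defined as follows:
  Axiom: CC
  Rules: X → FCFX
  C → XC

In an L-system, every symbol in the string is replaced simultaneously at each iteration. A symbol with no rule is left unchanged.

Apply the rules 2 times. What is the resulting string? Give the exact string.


Answer: FCFXXCFCFXXC

Derivation:
Step 0: CC
Step 1: XCXC
Step 2: FCFXXCFCFXXC


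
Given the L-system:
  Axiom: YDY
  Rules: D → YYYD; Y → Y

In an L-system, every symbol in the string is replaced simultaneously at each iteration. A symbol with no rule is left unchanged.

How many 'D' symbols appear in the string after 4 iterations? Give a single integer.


Step 0: YDY  (1 'D')
Step 1: YYYYDY  (1 'D')
Step 2: YYYYYYYDY  (1 'D')
Step 3: YYYYYYYYYYDY  (1 'D')
Step 4: YYYYYYYYYYYYYDY  (1 'D')

Answer: 1


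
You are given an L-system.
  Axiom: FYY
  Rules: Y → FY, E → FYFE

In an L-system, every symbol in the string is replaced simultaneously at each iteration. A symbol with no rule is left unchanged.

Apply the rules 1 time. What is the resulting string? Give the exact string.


Answer: FFYFY

Derivation:
Step 0: FYY
Step 1: FFYFY


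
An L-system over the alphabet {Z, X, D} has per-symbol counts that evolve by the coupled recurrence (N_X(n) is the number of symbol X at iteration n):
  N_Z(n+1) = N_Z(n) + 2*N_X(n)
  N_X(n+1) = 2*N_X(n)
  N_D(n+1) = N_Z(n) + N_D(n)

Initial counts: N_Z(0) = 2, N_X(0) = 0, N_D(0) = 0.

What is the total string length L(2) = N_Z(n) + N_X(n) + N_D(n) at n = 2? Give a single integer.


Answer: 6

Derivation:
Step 0: N_Z=2, N_X=0, N_D=0, L=2
Step 1: N_Z=2, N_X=0, N_D=2, L=4
Step 2: N_Z=2, N_X=0, N_D=4, L=6


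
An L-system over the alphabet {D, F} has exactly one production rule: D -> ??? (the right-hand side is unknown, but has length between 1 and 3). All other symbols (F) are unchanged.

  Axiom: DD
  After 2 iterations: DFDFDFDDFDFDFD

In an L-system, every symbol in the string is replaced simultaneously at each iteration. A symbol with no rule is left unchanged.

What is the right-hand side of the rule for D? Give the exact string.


Trying D -> DFD:
  Step 0: DD
  Step 1: DFDDFD
  Step 2: DFDFDFDDFDFDFD
Matches the given result.

Answer: DFD


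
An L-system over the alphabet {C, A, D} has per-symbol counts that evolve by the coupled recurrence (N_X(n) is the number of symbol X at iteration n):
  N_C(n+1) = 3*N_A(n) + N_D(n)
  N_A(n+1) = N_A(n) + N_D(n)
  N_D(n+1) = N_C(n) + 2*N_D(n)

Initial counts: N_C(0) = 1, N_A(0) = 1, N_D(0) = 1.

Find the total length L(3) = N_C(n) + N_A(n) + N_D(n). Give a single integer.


Answer: 69

Derivation:
Step 0: N_C=1, N_A=1, N_D=1, L=3
Step 1: N_C=4, N_A=2, N_D=3, L=9
Step 2: N_C=9, N_A=5, N_D=10, L=24
Step 3: N_C=25, N_A=15, N_D=29, L=69


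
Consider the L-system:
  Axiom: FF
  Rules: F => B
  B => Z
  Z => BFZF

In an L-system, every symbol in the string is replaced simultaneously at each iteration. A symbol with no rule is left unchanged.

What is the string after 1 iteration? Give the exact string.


Answer: BB

Derivation:
Step 0: FF
Step 1: BB


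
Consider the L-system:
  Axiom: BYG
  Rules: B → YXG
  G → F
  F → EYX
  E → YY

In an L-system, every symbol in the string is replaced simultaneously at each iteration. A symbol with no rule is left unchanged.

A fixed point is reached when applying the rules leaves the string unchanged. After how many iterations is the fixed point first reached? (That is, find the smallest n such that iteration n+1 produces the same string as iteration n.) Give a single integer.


Step 0: BYG
Step 1: YXGYF
Step 2: YXFYEYX
Step 3: YXEYXYYYYX
Step 4: YXYYYXYYYYX
Step 5: YXYYYXYYYYX  (unchanged — fixed point at step 4)

Answer: 4


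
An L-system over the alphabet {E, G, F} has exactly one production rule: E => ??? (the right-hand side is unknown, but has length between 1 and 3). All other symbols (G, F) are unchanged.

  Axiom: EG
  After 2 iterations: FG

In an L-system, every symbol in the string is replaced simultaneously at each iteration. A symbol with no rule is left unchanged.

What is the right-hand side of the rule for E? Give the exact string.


Trying E => F:
  Step 0: EG
  Step 1: FG
  Step 2: FG
Matches the given result.

Answer: F


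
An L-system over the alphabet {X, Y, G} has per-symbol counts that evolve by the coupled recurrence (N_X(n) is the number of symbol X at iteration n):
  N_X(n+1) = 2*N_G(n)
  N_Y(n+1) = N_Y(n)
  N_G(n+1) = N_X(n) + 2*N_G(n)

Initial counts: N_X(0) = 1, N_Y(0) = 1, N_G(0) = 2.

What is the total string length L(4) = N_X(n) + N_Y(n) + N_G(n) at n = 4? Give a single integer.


Step 0: N_X=1, N_Y=1, N_G=2, L=4
Step 1: N_X=4, N_Y=1, N_G=5, L=10
Step 2: N_X=10, N_Y=1, N_G=14, L=25
Step 3: N_X=28, N_Y=1, N_G=38, L=67
Step 4: N_X=76, N_Y=1, N_G=104, L=181

Answer: 181


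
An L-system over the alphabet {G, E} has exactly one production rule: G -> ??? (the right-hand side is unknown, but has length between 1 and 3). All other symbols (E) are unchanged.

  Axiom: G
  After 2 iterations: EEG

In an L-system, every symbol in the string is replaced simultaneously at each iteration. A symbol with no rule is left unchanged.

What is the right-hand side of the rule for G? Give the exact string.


Answer: EG

Derivation:
Trying G -> EG:
  Step 0: G
  Step 1: EG
  Step 2: EEG
Matches the given result.


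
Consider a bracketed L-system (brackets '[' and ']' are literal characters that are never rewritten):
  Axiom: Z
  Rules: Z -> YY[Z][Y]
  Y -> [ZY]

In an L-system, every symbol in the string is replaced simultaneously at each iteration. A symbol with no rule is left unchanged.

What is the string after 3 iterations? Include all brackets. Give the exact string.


Answer: [YY[Z][Y][ZY]][YY[Z][Y][ZY]][[ZY][ZY][YY[Z][Y]][[ZY]]][[YY[Z][Y][ZY]]]

Derivation:
Step 0: Z
Step 1: YY[Z][Y]
Step 2: [ZY][ZY][YY[Z][Y]][[ZY]]
Step 3: [YY[Z][Y][ZY]][YY[Z][Y][ZY]][[ZY][ZY][YY[Z][Y]][[ZY]]][[YY[Z][Y][ZY]]]


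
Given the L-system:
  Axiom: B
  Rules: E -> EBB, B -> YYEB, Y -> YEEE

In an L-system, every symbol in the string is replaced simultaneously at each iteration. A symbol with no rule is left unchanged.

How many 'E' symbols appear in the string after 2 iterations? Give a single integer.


Answer: 8

Derivation:
Step 0: B  (0 'E')
Step 1: YYEB  (1 'E')
Step 2: YEEEYEEEEBBYYEB  (8 'E')


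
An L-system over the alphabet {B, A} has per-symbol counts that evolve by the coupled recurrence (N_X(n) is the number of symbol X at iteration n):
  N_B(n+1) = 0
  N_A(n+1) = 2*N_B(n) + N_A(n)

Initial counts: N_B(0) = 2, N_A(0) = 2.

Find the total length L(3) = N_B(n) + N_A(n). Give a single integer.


Step 0: N_B=2, N_A=2, L=4
Step 1: N_B=0, N_A=6, L=6
Step 2: N_B=0, N_A=6, L=6
Step 3: N_B=0, N_A=6, L=6

Answer: 6


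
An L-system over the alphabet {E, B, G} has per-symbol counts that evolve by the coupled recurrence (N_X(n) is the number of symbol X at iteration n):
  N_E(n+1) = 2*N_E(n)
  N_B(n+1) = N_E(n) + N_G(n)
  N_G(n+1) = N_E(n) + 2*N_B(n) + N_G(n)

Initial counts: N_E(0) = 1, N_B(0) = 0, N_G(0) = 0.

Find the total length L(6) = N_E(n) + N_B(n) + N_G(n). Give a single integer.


Step 0: N_E=1, N_B=0, N_G=0, L=1
Step 1: N_E=2, N_B=1, N_G=1, L=4
Step 2: N_E=4, N_B=3, N_G=5, L=12
Step 3: N_E=8, N_B=9, N_G=15, L=32
Step 4: N_E=16, N_B=23, N_G=41, L=80
Step 5: N_E=32, N_B=57, N_G=103, L=192
Step 6: N_E=64, N_B=135, N_G=249, L=448

Answer: 448


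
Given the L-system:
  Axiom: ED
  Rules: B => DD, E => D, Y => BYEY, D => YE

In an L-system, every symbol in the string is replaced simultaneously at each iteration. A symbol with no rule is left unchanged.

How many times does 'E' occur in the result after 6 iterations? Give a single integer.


Answer: 71

Derivation:
Step 0: ED  (1 'E')
Step 1: DYE  (1 'E')
Step 2: YEBYEYD  (2 'E')
Step 3: BYEYDDDBYEYDBYEYYE  (4 'E')
Step 4: DDBYEYDBYEYYEYEYEDDBYEYDBYEYYEDDBYEYDBYEYBYEYD  (11 'E')
Step 5: YEYEDDBYEYDBYEYYEDDBYEYDBYEYBYEYDBYEYDBYEYDYEYEDDBYEYDBYEYYEDDBYEYDBYEYBYEYDYEYEDDBYEYDBYEYYEDDBYEYDBYEYDDBYEYDBYEYYE  (28 'E')
Step 6: BYEYDBYEYDYEYEDDBYEYDBYEYYEDDBYEYDBYEYBYEYDYEYEDDBYEYDBYEYYEDDBYEYDBYEYDDBYEYDBYEYYEDDBYEYDBYEYYEDDBYEYDBYEYYEBYEYDBYEYDYEYEDDBYEYDBYEYYEDDBYEYDBYEYBYEYDYEYEDDBYEYDBYEYYEDDBYEYDBYEYDDBYEYDBYEYYEBYEYDBYEYDYEYEDDBYEYDBYEYYEDDBYEYDBYEYBYEYDYEYEDDBYEYDBYEYYEDDBYEYDBYEYYEYEDDBYEYDBYEYYEDDBYEYDBYEYBYEYD  (71 'E')


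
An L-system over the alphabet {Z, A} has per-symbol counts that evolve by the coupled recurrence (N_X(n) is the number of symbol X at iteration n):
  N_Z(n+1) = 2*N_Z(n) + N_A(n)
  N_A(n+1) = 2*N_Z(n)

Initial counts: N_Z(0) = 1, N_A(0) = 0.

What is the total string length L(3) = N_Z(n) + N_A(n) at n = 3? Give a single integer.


Answer: 28

Derivation:
Step 0: N_Z=1, N_A=0, L=1
Step 1: N_Z=2, N_A=2, L=4
Step 2: N_Z=6, N_A=4, L=10
Step 3: N_Z=16, N_A=12, L=28


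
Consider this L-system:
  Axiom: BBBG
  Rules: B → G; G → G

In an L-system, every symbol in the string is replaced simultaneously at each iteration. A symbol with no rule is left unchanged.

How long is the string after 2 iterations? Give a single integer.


Answer: 4

Derivation:
Step 0: length = 4
Step 1: length = 4
Step 2: length = 4


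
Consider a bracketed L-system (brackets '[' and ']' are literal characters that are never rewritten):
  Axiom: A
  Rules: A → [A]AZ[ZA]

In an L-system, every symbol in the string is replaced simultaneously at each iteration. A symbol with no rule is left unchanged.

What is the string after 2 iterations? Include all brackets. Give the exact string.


Step 0: A
Step 1: [A]AZ[ZA]
Step 2: [[A]AZ[ZA]][A]AZ[ZA]Z[Z[A]AZ[ZA]]

Answer: [[A]AZ[ZA]][A]AZ[ZA]Z[Z[A]AZ[ZA]]


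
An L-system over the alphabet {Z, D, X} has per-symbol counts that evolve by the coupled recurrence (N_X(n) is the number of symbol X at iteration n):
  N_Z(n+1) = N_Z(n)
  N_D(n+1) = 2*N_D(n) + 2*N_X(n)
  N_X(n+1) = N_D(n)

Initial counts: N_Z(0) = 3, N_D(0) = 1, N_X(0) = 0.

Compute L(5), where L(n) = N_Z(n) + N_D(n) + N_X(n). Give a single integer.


Step 0: N_Z=3, N_D=1, N_X=0, L=4
Step 1: N_Z=3, N_D=2, N_X=1, L=6
Step 2: N_Z=3, N_D=6, N_X=2, L=11
Step 3: N_Z=3, N_D=16, N_X=6, L=25
Step 4: N_Z=3, N_D=44, N_X=16, L=63
Step 5: N_Z=3, N_D=120, N_X=44, L=167

Answer: 167


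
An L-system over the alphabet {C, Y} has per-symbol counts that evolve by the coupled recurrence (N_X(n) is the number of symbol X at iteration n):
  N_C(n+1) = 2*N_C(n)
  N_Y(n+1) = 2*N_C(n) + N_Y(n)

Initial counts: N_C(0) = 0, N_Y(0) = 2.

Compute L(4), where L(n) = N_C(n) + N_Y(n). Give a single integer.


Step 0: N_C=0, N_Y=2, L=2
Step 1: N_C=0, N_Y=2, L=2
Step 2: N_C=0, N_Y=2, L=2
Step 3: N_C=0, N_Y=2, L=2
Step 4: N_C=0, N_Y=2, L=2

Answer: 2


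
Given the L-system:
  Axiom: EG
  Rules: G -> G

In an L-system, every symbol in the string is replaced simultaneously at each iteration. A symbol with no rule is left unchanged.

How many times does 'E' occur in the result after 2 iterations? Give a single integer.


Answer: 1

Derivation:
Step 0: EG  (1 'E')
Step 1: EG  (1 'E')
Step 2: EG  (1 'E')


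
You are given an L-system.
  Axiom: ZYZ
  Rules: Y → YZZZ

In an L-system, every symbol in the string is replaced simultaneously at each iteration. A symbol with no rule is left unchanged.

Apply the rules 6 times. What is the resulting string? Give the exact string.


Answer: ZYZZZZZZZZZZZZZZZZZZZ

Derivation:
Step 0: ZYZ
Step 1: ZYZZZZ
Step 2: ZYZZZZZZZ
Step 3: ZYZZZZZZZZZZ
Step 4: ZYZZZZZZZZZZZZZ
Step 5: ZYZZZZZZZZZZZZZZZZ
Step 6: ZYZZZZZZZZZZZZZZZZZZZ


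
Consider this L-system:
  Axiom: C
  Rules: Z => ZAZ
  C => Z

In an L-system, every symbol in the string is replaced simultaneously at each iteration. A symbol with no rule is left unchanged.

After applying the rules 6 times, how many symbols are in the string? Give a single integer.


Step 0: length = 1
Step 1: length = 1
Step 2: length = 3
Step 3: length = 7
Step 4: length = 15
Step 5: length = 31
Step 6: length = 63

Answer: 63


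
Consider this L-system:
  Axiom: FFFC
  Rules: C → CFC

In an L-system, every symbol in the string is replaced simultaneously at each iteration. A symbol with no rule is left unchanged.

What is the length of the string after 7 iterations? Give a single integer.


Answer: 258

Derivation:
Step 0: length = 4
Step 1: length = 6
Step 2: length = 10
Step 3: length = 18
Step 4: length = 34
Step 5: length = 66
Step 6: length = 130
Step 7: length = 258


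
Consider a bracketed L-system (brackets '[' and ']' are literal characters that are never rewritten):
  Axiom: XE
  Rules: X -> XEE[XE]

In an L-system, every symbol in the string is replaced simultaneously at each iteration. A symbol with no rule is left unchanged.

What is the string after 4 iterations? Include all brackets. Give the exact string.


Step 0: XE
Step 1: XEE[XE]E
Step 2: XEE[XE]EE[XEE[XE]E]E
Step 3: XEE[XE]EE[XEE[XE]E]EE[XEE[XE]EE[XEE[XE]E]E]E
Step 4: XEE[XE]EE[XEE[XE]E]EE[XEE[XE]EE[XEE[XE]E]E]EE[XEE[XE]EE[XEE[XE]E]EE[XEE[XE]EE[XEE[XE]E]E]E]E

Answer: XEE[XE]EE[XEE[XE]E]EE[XEE[XE]EE[XEE[XE]E]E]EE[XEE[XE]EE[XEE[XE]E]EE[XEE[XE]EE[XEE[XE]E]E]E]E


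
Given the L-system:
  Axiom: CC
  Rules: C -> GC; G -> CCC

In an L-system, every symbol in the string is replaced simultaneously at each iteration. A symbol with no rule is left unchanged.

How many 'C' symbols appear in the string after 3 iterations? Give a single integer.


Step 0: CC  (2 'C')
Step 1: GCGC  (2 'C')
Step 2: CCCGCCCCGC  (8 'C')
Step 3: GCGCGCCCCGCGCGCGCCCCGC  (14 'C')

Answer: 14


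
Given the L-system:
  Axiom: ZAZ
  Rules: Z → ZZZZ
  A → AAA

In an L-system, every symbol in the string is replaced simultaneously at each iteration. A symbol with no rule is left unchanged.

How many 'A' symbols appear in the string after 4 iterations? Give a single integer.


Step 0: ZAZ  (1 'A')
Step 1: ZZZZAAAZZZZ  (3 'A')
Step 2: ZZZZZZZZZZZZZZZZAAAAAAAAAZZZZZZZZZZZZZZZZ  (9 'A')
Step 3: ZZZZZZZZZZZZZZZZZZZZZZZZZZZZZZZZZZZZZZZZZZZZZZZZZZZZZZZZZZZZZZZZAAAAAAAAAAAAAAAAAAAAAAAAAAAZZZZZZZZZZZZZZZZZZZZZZZZZZZZZZZZZZZZZZZZZZZZZZZZZZZZZZZZZZZZZZZZ  (27 'A')
Step 4: ZZZZZZZZZZZZZZZZZZZZZZZZZZZZZZZZZZZZZZZZZZZZZZZZZZZZZZZZZZZZZZZZZZZZZZZZZZZZZZZZZZZZZZZZZZZZZZZZZZZZZZZZZZZZZZZZZZZZZZZZZZZZZZZZZZZZZZZZZZZZZZZZZZZZZZZZZZZZZZZZZZZZZZZZZZZZZZZZZZZZZZZZZZZZZZZZZZZZZZZZZZZZZZZZZZZZZZZZZZZZZZZZZZZZZZZZZZZZZZZZZZZZZZZZZZZZZZZZAAAAAAAAAAAAAAAAAAAAAAAAAAAAAAAAAAAAAAAAAAAAAAAAAAAAAAAAAAAAAAAAAAAAAAAAAAAAAAAAAZZZZZZZZZZZZZZZZZZZZZZZZZZZZZZZZZZZZZZZZZZZZZZZZZZZZZZZZZZZZZZZZZZZZZZZZZZZZZZZZZZZZZZZZZZZZZZZZZZZZZZZZZZZZZZZZZZZZZZZZZZZZZZZZZZZZZZZZZZZZZZZZZZZZZZZZZZZZZZZZZZZZZZZZZZZZZZZZZZZZZZZZZZZZZZZZZZZZZZZZZZZZZZZZZZZZZZZZZZZZZZZZZZZZZZZZZZZZZZZZZZZZZZZZZZZZZZZZ  (81 'A')

Answer: 81


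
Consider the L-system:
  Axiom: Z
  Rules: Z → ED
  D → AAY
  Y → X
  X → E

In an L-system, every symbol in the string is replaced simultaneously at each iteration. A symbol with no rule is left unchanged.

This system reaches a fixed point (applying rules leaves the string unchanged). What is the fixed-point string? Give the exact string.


Step 0: Z
Step 1: ED
Step 2: EAAY
Step 3: EAAX
Step 4: EAAE
Step 5: EAAE  (unchanged — fixed point at step 4)

Answer: EAAE


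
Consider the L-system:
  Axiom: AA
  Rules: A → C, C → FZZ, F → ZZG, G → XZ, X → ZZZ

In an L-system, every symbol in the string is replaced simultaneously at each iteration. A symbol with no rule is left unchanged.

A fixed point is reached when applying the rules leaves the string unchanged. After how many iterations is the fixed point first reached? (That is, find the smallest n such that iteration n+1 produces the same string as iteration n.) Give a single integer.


Answer: 5

Derivation:
Step 0: AA
Step 1: CC
Step 2: FZZFZZ
Step 3: ZZGZZZZGZZ
Step 4: ZZXZZZZZXZZZ
Step 5: ZZZZZZZZZZZZZZZZ
Step 6: ZZZZZZZZZZZZZZZZ  (unchanged — fixed point at step 5)


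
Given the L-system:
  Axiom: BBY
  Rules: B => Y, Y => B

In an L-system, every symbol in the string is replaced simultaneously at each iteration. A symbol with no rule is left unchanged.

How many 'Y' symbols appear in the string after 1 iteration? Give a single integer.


Answer: 2

Derivation:
Step 0: BBY  (1 'Y')
Step 1: YYB  (2 'Y')


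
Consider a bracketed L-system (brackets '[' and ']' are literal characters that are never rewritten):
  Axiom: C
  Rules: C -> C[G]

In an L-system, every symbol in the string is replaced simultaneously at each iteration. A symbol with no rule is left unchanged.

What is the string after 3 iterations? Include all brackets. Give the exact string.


Answer: C[G][G][G]

Derivation:
Step 0: C
Step 1: C[G]
Step 2: C[G][G]
Step 3: C[G][G][G]


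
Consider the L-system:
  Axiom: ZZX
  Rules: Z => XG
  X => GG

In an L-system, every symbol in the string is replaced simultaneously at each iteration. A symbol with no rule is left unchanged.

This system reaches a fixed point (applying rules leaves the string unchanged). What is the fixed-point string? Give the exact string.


Answer: GGGGGGGG

Derivation:
Step 0: ZZX
Step 1: XGXGGG
Step 2: GGGGGGGG
Step 3: GGGGGGGG  (unchanged — fixed point at step 2)


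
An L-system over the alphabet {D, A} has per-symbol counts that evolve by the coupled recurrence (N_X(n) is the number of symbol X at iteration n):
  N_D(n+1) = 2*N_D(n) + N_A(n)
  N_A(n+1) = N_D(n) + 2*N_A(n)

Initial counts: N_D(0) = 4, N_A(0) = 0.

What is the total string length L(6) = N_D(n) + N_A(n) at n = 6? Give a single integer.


Answer: 2916

Derivation:
Step 0: N_D=4, N_A=0, L=4
Step 1: N_D=8, N_A=4, L=12
Step 2: N_D=20, N_A=16, L=36
Step 3: N_D=56, N_A=52, L=108
Step 4: N_D=164, N_A=160, L=324
Step 5: N_D=488, N_A=484, L=972
Step 6: N_D=1460, N_A=1456, L=2916


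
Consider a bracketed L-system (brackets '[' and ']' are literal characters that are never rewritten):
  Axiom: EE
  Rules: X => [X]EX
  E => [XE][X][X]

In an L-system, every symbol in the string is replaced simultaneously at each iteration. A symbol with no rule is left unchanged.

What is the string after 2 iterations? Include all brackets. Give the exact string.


Step 0: EE
Step 1: [XE][X][X][XE][X][X]
Step 2: [[X]EX[XE][X][X]][[X]EX][[X]EX][[X]EX[XE][X][X]][[X]EX][[X]EX]

Answer: [[X]EX[XE][X][X]][[X]EX][[X]EX][[X]EX[XE][X][X]][[X]EX][[X]EX]


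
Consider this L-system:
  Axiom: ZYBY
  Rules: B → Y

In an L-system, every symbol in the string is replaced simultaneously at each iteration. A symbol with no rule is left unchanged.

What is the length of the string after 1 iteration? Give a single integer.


Answer: 4

Derivation:
Step 0: length = 4
Step 1: length = 4


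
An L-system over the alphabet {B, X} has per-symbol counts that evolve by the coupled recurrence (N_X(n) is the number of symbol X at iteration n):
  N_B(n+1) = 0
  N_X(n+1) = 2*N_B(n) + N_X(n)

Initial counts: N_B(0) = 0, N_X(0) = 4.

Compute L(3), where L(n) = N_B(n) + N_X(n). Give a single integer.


Step 0: N_B=0, N_X=4, L=4
Step 1: N_B=0, N_X=4, L=4
Step 2: N_B=0, N_X=4, L=4
Step 3: N_B=0, N_X=4, L=4

Answer: 4


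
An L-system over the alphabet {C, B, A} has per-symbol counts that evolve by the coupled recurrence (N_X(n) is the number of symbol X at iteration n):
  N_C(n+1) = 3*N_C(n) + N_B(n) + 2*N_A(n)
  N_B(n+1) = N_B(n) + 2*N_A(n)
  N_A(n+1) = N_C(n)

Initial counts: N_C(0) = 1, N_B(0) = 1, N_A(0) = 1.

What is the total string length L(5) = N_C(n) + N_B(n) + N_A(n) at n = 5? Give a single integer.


Answer: 1754

Derivation:
Step 0: N_C=1, N_B=1, N_A=1, L=3
Step 1: N_C=6, N_B=3, N_A=1, L=10
Step 2: N_C=23, N_B=5, N_A=6, L=34
Step 3: N_C=86, N_B=17, N_A=23, L=126
Step 4: N_C=321, N_B=63, N_A=86, L=470
Step 5: N_C=1198, N_B=235, N_A=321, L=1754


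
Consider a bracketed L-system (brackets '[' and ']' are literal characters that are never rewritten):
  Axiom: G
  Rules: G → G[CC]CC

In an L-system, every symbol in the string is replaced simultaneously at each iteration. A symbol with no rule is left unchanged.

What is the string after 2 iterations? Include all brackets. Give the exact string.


Step 0: G
Step 1: G[CC]CC
Step 2: G[CC]CC[CC]CC

Answer: G[CC]CC[CC]CC


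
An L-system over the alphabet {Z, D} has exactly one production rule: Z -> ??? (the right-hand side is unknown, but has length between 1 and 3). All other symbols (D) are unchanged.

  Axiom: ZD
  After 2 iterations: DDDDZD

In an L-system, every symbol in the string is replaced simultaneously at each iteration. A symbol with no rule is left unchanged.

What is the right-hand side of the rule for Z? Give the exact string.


Answer: DDZ

Derivation:
Trying Z -> DDZ:
  Step 0: ZD
  Step 1: DDZD
  Step 2: DDDDZD
Matches the given result.


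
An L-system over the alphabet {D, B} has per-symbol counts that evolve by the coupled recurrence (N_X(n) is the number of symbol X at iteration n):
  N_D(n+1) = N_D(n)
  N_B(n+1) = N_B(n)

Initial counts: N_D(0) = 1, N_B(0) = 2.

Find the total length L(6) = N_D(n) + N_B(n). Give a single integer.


Answer: 3

Derivation:
Step 0: N_D=1, N_B=2, L=3
Step 1: N_D=1, N_B=2, L=3
Step 2: N_D=1, N_B=2, L=3
Step 3: N_D=1, N_B=2, L=3
Step 4: N_D=1, N_B=2, L=3
Step 5: N_D=1, N_B=2, L=3
Step 6: N_D=1, N_B=2, L=3


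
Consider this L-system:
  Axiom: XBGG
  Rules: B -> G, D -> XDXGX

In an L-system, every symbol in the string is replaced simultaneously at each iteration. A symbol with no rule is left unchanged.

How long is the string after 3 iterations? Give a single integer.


Answer: 4

Derivation:
Step 0: length = 4
Step 1: length = 4
Step 2: length = 4
Step 3: length = 4


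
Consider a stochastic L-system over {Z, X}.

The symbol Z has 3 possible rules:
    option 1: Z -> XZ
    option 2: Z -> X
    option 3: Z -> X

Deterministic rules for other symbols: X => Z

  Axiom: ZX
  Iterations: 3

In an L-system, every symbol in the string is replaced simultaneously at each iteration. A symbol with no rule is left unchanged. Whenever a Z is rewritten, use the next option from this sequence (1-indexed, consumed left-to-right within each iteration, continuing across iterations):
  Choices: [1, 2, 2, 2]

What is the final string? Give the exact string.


Step 0: ZX
Step 1: XZZ  (used choices [1])
Step 2: ZXX  (used choices [2, 2])
Step 3: XZZ  (used choices [2])

Answer: XZZ
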